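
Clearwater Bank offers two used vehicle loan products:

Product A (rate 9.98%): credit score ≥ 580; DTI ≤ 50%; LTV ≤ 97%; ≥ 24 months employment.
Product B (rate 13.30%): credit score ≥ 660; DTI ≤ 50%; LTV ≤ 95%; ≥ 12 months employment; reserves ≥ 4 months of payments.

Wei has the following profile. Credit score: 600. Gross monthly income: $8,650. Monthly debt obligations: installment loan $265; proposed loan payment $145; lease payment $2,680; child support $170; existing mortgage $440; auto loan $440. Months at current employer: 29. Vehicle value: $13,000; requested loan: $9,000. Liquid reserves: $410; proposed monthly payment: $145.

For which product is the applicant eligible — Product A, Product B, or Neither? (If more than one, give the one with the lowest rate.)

Total debts = (265 + 145 + 2,680 + 170 + 440 + 440) = 4,140; DTI = 4,140/8,650 = 47.9%.
LTV = 9,000/13,000 = 69.2%.
Reserves = 410/145 = 2.8 months.
Product A: score 600 ≥ 580; DTI 47.9% ≤ 50%; LTV 69.2% ≤ 97%; employment 29 ≥ 24 mo → qualifies.
Product B: score 600 < 660; DTI 47.9% ≤ 50%; LTV 69.2% ≤ 95%; employment 29 ≥ 12 mo; reserves 2.8 < 4 mo → does not qualify.

Product A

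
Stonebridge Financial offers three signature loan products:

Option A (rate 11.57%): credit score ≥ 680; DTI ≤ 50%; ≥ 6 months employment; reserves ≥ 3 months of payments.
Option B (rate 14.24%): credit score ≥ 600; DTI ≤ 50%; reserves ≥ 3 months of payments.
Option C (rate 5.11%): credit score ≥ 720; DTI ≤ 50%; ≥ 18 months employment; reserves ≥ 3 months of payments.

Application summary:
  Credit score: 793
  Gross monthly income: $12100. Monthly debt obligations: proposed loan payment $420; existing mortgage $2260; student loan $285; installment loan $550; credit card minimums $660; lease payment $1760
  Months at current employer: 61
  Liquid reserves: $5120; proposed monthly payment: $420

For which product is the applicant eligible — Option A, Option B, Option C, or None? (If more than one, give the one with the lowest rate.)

Total debts = (420 + 2,260 + 285 + 550 + 660 + 1,760) = 5,935; DTI = 5,935/12,100 = 49%.
Reserves = 5,120/420 = 12.2 months.
Option A: score 793 ≥ 680; DTI 49% ≤ 50%; employment 61 ≥ 6 mo; reserves 12.2 ≥ 3 mo → qualifies.
Option B: score 793 ≥ 600; DTI 49% ≤ 50%; reserves 12.2 ≥ 3 mo → qualifies.
Option C: score 793 ≥ 720; DTI 49% ≤ 50%; employment 61 ≥ 18 mo; reserves 12.2 ≥ 3 mo → qualifies.
Qualifying: Option A, Option B, Option C. Lowest rate is 5.11% → Option C.

Option C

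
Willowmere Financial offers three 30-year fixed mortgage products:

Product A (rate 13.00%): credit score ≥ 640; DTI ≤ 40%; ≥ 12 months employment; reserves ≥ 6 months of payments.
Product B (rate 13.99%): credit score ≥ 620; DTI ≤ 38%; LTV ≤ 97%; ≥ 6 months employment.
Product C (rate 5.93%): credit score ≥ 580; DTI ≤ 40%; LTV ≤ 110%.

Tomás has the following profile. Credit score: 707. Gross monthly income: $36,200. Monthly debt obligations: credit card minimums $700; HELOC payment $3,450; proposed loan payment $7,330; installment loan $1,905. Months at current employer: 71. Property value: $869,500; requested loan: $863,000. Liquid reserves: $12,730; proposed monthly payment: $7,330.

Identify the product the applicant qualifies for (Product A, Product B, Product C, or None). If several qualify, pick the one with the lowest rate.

Total debts = (700 + 3,450 + 7,330 + 1,905) = 13,385; DTI = 13,385/36,200 = 37%.
LTV = 863,000/869,500 = 99.3%.
Reserves = 12,730/7,330 = 1.7 months.
Product A: score 707 ≥ 640; DTI 37% ≤ 40%; employment 71 ≥ 12 mo; reserves 1.7 < 6 mo → does not qualify.
Product B: score 707 ≥ 620; DTI 37% ≤ 38%; LTV 99.3% > 97%; employment 71 ≥ 6 mo → does not qualify.
Product C: score 707 ≥ 580; DTI 37% ≤ 40%; LTV 99.3% ≤ 110% → qualifies.

Product C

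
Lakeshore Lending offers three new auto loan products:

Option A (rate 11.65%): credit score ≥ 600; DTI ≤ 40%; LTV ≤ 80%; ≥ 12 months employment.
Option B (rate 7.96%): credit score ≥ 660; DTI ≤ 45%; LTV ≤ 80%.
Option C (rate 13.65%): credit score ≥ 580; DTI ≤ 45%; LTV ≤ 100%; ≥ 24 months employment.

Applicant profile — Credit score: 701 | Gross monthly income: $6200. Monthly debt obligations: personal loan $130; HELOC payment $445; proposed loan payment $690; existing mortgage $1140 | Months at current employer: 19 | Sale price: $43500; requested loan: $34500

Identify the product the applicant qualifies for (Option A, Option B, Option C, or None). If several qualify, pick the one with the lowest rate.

Option B

Total debts = (130 + 445 + 690 + 1,140) = 2,405; DTI = 2,405/6,200 = 38.8%.
LTV = 34,500/43,500 = 79.3%.
Option A: score 701 ≥ 600; DTI 38.8% ≤ 40%; LTV 79.3% ≤ 80%; employment 19 ≥ 12 mo → qualifies.
Option B: score 701 ≥ 660; DTI 38.8% ≤ 45%; LTV 79.3% ≤ 80% → qualifies.
Option C: score 701 ≥ 580; DTI 38.8% ≤ 45%; LTV 79.3% ≤ 100%; employment 19 < 24 mo → does not qualify.
Qualifying: Option A, Option B. Lowest rate is 7.96% → Option B.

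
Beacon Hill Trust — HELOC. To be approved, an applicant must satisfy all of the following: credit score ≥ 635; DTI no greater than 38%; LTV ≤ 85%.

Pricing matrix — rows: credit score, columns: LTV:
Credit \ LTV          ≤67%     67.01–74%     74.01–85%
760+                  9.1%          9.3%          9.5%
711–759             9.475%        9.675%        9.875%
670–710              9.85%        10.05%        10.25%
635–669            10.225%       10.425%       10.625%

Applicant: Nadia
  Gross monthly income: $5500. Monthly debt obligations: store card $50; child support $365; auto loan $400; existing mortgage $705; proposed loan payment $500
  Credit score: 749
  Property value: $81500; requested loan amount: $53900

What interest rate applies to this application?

Credit score 749 ≥ 635; Total monthly debts = (50 + 365 + 400 + 705 + 500) = 2,020. DTI = 2,020/5,500 = 36.7% ≤ 38%
Loan-to-value = 53,900/81,500 = 66.1% — pass (85% max)
Credit 749 → row 711–759; LTV 66.1% → column ≤67%. Grid cell → 9.475%.

9.475%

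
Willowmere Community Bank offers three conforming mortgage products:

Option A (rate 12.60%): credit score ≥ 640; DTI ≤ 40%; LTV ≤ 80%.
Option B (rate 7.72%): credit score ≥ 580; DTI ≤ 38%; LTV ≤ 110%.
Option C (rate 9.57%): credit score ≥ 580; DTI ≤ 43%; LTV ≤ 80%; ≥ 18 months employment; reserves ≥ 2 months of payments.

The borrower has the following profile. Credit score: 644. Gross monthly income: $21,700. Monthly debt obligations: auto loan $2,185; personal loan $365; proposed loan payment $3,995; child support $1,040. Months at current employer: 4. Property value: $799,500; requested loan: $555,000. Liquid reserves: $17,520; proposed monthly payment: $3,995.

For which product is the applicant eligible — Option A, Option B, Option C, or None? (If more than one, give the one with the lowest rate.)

Total debts = (2,185 + 365 + 3,995 + 1,040) = 7,585; DTI = 7,585/21,700 = 35%.
LTV = 555,000/799,500 = 69.4%.
Reserves = 17,520/3,995 = 4.4 months.
Option A: score 644 ≥ 640; DTI 35% ≤ 40%; LTV 69.4% ≤ 80% → qualifies.
Option B: score 644 ≥ 580; DTI 35% ≤ 38%; LTV 69.4% ≤ 110% → qualifies.
Option C: score 644 ≥ 580; DTI 35% ≤ 43%; LTV 69.4% ≤ 80%; employment 4 < 18 mo; reserves 4.4 ≥ 2 mo → does not qualify.
Qualifying: Option A, Option B. Lowest rate is 7.72% → Option B.

Option B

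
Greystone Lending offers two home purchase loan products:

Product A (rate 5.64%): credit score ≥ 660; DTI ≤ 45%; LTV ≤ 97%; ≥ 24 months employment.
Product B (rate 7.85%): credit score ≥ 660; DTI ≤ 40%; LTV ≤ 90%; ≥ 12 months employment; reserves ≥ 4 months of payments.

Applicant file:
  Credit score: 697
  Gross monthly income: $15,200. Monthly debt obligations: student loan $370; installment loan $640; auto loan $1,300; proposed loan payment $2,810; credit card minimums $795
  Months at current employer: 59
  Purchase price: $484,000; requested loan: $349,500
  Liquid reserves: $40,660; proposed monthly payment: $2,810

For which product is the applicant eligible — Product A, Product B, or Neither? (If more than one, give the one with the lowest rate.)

Product A

Total debts = (370 + 640 + 1,300 + 2,810 + 795) = 5,915; DTI = 5,915/15,200 = 38.9%.
LTV = 349,500/484,000 = 72.2%.
Reserves = 40,660/2,810 = 14.5 months.
Product A: score 697 ≥ 660; DTI 38.9% ≤ 45%; LTV 72.2% ≤ 97%; employment 59 ≥ 24 mo → qualifies.
Product B: score 697 ≥ 660; DTI 38.9% ≤ 40%; LTV 72.2% ≤ 90%; employment 59 ≥ 12 mo; reserves 14.5 ≥ 4 mo → qualifies.
Qualifying: Product A, Product B. Lowest rate is 5.64% → Product A.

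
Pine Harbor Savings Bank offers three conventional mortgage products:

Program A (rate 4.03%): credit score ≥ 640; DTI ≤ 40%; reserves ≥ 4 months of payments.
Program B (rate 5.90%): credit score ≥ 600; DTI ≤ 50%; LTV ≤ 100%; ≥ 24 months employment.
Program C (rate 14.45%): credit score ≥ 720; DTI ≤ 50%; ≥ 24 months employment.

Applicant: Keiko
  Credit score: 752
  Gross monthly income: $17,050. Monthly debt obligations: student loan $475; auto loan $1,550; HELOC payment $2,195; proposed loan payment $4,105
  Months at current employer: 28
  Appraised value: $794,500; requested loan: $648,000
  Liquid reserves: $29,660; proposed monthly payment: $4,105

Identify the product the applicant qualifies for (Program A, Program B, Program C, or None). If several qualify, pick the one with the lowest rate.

Program B

Total debts = (475 + 1,550 + 2,195 + 4,105) = 8,325; DTI = 8,325/17,050 = 48.8%.
LTV = 648,000/794,500 = 81.6%.
Reserves = 29,660/4,105 = 7.2 months.
Program A: score 752 ≥ 640; DTI 48.8% > 40%; reserves 7.2 ≥ 4 mo → does not qualify.
Program B: score 752 ≥ 600; DTI 48.8% ≤ 50%; LTV 81.6% ≤ 100%; employment 28 ≥ 24 mo → qualifies.
Program C: score 752 ≥ 720; DTI 48.8% ≤ 50%; employment 28 ≥ 24 mo → qualifies.
Qualifying: Program B, Program C. Lowest rate is 5.90% → Program B.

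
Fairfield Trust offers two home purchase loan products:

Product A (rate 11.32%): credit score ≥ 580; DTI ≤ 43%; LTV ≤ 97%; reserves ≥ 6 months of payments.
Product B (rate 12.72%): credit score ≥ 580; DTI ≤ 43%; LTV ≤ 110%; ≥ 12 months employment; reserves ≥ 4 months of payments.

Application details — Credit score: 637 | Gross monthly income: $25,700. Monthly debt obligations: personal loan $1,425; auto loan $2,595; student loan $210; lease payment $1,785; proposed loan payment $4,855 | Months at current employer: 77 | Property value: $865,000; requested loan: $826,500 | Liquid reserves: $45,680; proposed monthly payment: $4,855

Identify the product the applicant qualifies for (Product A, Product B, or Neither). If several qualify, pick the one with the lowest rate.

Product A

Total debts = (1,425 + 2,595 + 210 + 1,785 + 4,855) = 10,870; DTI = 10,870/25,700 = 42.3%.
LTV = 826,500/865,000 = 95.5%.
Reserves = 45,680/4,855 = 9.4 months.
Product A: score 637 ≥ 580; DTI 42.3% ≤ 43%; LTV 95.5% ≤ 97%; reserves 9.4 ≥ 6 mo → qualifies.
Product B: score 637 ≥ 580; DTI 42.3% ≤ 43%; LTV 95.5% ≤ 110%; employment 77 ≥ 12 mo; reserves 9.4 ≥ 4 mo → qualifies.
Qualifying: Product A, Product B. Lowest rate is 11.32% → Product A.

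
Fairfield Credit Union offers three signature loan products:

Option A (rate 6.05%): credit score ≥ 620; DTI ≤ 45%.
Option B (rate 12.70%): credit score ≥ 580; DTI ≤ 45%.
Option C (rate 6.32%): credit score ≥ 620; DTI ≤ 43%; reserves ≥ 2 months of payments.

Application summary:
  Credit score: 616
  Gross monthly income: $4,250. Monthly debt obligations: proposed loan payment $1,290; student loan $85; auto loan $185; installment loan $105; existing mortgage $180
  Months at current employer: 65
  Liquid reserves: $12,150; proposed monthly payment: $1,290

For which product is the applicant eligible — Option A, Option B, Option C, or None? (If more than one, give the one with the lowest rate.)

Option B

Total debts = (1,290 + 85 + 185 + 105 + 180) = 1,845; DTI = 1,845/4,250 = 43.4%.
Reserves = 12,150/1,290 = 9.4 months.
Option A: score 616 < 620; DTI 43.4% ≤ 45% → does not qualify.
Option B: score 616 ≥ 580; DTI 43.4% ≤ 45% → qualifies.
Option C: score 616 < 620; DTI 43.4% > 43%; reserves 9.4 ≥ 2 mo → does not qualify.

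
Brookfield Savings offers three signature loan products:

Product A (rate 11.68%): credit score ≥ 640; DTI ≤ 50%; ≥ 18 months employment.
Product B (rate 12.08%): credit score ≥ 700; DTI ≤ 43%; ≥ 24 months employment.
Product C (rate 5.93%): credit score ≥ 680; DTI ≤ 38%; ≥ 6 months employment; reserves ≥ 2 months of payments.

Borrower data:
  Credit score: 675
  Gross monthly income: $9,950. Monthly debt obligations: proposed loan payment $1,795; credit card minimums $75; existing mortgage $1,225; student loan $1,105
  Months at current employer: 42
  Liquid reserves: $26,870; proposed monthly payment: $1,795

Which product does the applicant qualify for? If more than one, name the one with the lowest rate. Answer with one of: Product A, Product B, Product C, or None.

Product A

Total debts = (1,795 + 75 + 1,225 + 1,105) = 4,200; DTI = 4,200/9,950 = 42.2%.
Reserves = 26,870/1,795 = 15.0 months.
Product A: score 675 ≥ 640; DTI 42.2% ≤ 50%; employment 42 ≥ 18 mo → qualifies.
Product B: score 675 < 700; DTI 42.2% ≤ 43%; employment 42 ≥ 24 mo → does not qualify.
Product C: score 675 < 680; DTI 42.2% > 38%; employment 42 ≥ 6 mo; reserves 15.0 ≥ 2 mo → does not qualify.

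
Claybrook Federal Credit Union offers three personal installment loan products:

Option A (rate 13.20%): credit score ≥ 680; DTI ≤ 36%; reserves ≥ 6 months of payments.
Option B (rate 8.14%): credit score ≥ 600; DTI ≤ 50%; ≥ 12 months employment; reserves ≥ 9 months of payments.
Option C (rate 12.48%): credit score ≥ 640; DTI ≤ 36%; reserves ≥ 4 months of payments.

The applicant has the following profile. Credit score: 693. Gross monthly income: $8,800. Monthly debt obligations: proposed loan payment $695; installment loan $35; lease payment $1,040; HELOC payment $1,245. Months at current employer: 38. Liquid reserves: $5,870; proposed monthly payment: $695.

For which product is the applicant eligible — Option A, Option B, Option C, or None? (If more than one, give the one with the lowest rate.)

Option C

Total debts = (695 + 35 + 1,040 + 1,245) = 3,015; DTI = 3,015/8,800 = 34.3%.
Reserves = 5,870/695 = 8.4 months.
Option A: score 693 ≥ 680; DTI 34.3% ≤ 36%; reserves 8.4 ≥ 6 mo → qualifies.
Option B: score 693 ≥ 600; DTI 34.3% ≤ 50%; employment 38 ≥ 12 mo; reserves 8.4 < 9 mo → does not qualify.
Option C: score 693 ≥ 640; DTI 34.3% ≤ 36%; reserves 8.4 ≥ 4 mo → qualifies.
Qualifying: Option A, Option C. Lowest rate is 12.48% → Option C.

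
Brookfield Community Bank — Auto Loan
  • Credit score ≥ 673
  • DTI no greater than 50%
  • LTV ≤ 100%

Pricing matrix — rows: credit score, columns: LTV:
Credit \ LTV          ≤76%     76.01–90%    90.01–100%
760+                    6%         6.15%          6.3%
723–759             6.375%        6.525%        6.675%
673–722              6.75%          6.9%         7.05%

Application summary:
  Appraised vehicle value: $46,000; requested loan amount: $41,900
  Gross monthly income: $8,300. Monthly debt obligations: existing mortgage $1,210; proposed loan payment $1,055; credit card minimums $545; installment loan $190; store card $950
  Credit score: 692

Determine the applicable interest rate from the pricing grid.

7.05%

Credit score 692 ≥ 673; Total monthly debts = (1,210 + 1,055 + 545 + 190 + 950) = 3,950. DTI = 3,950/8,300 = 47.6% ≤ 50%
LTV: 41,900 ÷ 46,000 = 91.1%, within 100% cap
Score 692 is in the 673–722 band; LTV 91.1% is in the 90.01–100% band → 7.05%.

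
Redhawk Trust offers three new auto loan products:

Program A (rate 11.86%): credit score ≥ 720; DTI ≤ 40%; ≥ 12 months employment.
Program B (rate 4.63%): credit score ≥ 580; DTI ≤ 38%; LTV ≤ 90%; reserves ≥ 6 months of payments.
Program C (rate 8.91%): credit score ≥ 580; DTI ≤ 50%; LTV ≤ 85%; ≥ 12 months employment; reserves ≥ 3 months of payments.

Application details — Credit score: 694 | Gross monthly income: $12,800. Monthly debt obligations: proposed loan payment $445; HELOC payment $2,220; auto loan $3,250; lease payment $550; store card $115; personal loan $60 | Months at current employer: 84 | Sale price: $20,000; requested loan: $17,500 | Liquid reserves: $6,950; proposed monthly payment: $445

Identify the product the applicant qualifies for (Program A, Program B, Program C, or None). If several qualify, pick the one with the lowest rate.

None

Total debts = (445 + 2,220 + 3,250 + 550 + 115 + 60) = 6,640; DTI = 6,640/12,800 = 51.9%.
LTV = 17,500/20,000 = 87.5%.
Reserves = 6,950/445 = 15.6 months.
Program A: score 694 < 720; DTI 51.9% > 40%; employment 84 ≥ 12 mo → does not qualify.
Program B: score 694 ≥ 580; DTI 51.9% > 38%; LTV 87.5% ≤ 90%; reserves 15.6 ≥ 6 mo → does not qualify.
Program C: score 694 ≥ 580; DTI 51.9% > 50%; LTV 87.5% > 85%; employment 84 ≥ 12 mo; reserves 15.6 ≥ 3 mo → does not qualify.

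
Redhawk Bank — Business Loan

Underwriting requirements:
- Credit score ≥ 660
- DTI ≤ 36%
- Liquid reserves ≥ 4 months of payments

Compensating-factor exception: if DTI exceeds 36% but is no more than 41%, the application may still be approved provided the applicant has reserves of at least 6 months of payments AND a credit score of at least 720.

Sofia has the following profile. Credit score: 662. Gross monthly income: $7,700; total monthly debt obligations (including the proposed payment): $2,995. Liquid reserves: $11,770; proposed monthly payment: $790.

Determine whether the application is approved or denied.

Denied

Credit score 662 ≥ 660 (meets base)
DTI: 2,995 ÷ 7,700 = 38.9%, over the 36% base limit.
Reserves: 11,770 ÷ 790 = 14.9 months (meets 4-month minimum)
DTI 38.9% is within the 36%–41% exception band; checking compensating factors.
Reserves 14.9 ≥ 6 months; credit score 662 < 720.
Override conditions not both satisfied; exception does not apply.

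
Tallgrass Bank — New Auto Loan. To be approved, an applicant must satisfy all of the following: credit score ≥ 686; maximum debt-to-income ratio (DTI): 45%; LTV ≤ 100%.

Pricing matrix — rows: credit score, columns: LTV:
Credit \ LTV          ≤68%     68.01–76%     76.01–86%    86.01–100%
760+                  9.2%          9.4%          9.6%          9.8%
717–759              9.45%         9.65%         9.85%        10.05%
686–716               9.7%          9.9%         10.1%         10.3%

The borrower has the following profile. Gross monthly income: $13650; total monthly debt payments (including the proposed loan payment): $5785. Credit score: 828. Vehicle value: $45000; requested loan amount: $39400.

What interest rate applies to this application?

Credit score 828 ≥ 686; DTI: 5,785 ÷ 13,650 = 42.4%, within the 45% cap
LTV = 39,400/45,000 = 87.6% ≤ 100%
Score 828 is in the 760+ band; LTV 87.6% is in the 86.01–100% band → 9.8%.

9.8%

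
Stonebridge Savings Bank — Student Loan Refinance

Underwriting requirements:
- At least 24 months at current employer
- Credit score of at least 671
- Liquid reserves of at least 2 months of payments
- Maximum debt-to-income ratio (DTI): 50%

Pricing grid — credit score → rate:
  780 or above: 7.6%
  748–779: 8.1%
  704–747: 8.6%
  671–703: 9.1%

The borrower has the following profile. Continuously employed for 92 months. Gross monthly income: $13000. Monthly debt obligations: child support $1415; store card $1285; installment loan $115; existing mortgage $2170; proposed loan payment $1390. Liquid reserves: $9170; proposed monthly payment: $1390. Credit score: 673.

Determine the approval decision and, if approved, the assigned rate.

Approved at 9.1%

Credit score 673 ≥ 671 (meets minimum)
Employment 92 ≥ 24 months
Reserves = 9,170/1,390 = 6.6 months ≥ 2
Total monthly debts = (1,415 + 1,285 + 115 + 2,170 + 1,390) = 6,375. DTI = 6,375/13,000 = 49% ≤ 50%
All requirements met. Score 673 falls in the 671–703 tier → 9.1%.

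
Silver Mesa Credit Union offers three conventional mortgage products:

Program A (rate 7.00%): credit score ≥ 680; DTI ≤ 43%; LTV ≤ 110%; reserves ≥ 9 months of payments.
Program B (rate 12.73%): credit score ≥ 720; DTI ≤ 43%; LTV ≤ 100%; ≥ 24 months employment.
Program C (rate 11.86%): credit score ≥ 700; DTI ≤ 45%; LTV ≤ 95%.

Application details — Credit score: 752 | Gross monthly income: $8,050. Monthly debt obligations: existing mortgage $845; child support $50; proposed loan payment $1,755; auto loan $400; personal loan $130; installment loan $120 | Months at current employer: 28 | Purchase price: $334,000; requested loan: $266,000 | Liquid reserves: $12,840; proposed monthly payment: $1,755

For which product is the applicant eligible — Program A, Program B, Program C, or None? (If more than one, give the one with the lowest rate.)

Total debts = (845 + 50 + 1,755 + 400 + 130 + 120) = 3,300; DTI = 3,300/8,050 = 41%.
LTV = 266,000/334,000 = 79.6%.
Reserves = 12,840/1,755 = 7.3 months.
Program A: score 752 ≥ 680; DTI 41% ≤ 43%; LTV 79.6% ≤ 110%; reserves 7.3 < 9 mo → does not qualify.
Program B: score 752 ≥ 720; DTI 41% ≤ 43%; LTV 79.6% ≤ 100%; employment 28 ≥ 24 mo → qualifies.
Program C: score 752 ≥ 700; DTI 41% ≤ 45%; LTV 79.6% ≤ 95% → qualifies.
Qualifying: Program B, Program C. Lowest rate is 11.86% → Program C.

Program C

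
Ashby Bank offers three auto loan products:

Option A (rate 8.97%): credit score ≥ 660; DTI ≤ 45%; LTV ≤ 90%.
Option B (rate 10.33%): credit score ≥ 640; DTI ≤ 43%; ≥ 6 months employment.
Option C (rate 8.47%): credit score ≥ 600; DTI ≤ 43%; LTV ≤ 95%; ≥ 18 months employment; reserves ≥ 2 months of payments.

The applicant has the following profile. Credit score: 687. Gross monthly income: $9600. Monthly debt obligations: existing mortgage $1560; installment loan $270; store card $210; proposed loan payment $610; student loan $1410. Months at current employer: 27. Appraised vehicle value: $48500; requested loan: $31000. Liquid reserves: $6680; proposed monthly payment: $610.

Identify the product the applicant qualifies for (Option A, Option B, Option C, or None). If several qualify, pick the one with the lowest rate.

Option C

Total debts = (1,560 + 270 + 210 + 610 + 1,410) = 4,060; DTI = 4,060/9,600 = 42.3%.
LTV = 31,000/48,500 = 63.9%.
Reserves = 6,680/610 = 11.0 months.
Option A: score 687 ≥ 660; DTI 42.3% ≤ 45%; LTV 63.9% ≤ 90% → qualifies.
Option B: score 687 ≥ 640; DTI 42.3% ≤ 43%; employment 27 ≥ 6 mo → qualifies.
Option C: score 687 ≥ 600; DTI 42.3% ≤ 43%; LTV 63.9% ≤ 95%; employment 27 ≥ 18 mo; reserves 11.0 ≥ 2 mo → qualifies.
Qualifying: Option A, Option B, Option C. Lowest rate is 8.47% → Option C.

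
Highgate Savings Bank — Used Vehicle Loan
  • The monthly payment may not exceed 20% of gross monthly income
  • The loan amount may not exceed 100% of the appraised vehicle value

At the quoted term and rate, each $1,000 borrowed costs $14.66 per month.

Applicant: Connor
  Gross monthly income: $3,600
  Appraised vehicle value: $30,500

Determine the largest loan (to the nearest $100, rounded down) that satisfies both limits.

$30,500

Payment cap: 20% × $3,600 = $720/month.
At $14.66 per $1,000, that supports 720/14.66 × 1,000 ≈ $49,113 → $49,100.
LTV cap: 100% × $30,500 = $30,500 → $30,500.
Binding constraint: loan-to-value.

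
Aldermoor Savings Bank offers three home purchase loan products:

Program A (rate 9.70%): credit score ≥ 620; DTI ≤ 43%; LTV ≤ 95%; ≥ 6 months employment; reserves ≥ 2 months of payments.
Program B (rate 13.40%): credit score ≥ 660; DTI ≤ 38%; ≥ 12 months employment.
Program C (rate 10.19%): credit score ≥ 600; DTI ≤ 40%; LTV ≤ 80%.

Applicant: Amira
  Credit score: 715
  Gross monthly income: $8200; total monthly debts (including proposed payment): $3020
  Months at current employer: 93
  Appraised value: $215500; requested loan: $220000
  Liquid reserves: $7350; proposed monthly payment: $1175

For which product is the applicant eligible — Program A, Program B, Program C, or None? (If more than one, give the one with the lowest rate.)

DTI = 3,020/8,200 = 36.8%.
LTV = 220,000/215,500 = 102.1%.
Reserves = 7,350/1,175 = 6.3 months.
Program A: score 715 ≥ 620; DTI 36.8% ≤ 43%; LTV 102.1% > 95%; employment 93 ≥ 6 mo; reserves 6.3 ≥ 2 mo → does not qualify.
Program B: score 715 ≥ 660; DTI 36.8% ≤ 38%; employment 93 ≥ 12 mo → qualifies.
Program C: score 715 ≥ 600; DTI 36.8% ≤ 40%; LTV 102.1% > 80% → does not qualify.

Program B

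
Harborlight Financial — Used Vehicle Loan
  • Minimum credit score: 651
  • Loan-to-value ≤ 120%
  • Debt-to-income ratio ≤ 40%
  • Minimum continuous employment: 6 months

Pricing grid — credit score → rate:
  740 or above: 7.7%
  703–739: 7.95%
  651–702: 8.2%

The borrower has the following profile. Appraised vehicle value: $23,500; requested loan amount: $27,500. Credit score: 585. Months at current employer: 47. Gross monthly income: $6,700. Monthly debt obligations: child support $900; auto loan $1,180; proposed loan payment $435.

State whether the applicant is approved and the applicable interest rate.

Denied

Credit score 585 < 651 (below minimum)
Employment 47 ≥ 6 months
Loan-to-value = 27,500/23,500 = 117% — pass (120% max)
Total monthly debts = (900 + 1,180 + 435) = 2,515. DTI = 2,515/6,700 = 37.5% ≤ 40%
Not all requirements met → denied.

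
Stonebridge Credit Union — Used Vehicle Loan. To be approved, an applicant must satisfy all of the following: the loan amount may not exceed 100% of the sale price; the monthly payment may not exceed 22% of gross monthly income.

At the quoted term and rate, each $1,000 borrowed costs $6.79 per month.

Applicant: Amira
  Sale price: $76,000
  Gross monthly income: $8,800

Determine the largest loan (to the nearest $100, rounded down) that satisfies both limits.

Payment cap: 22% × $8,800 = $1,936/month.
At $6.79 per $1,000, that supports 1,936/6.79 × 1,000 ≈ $285,125 → $285,100.
LTV cap: 100% × $76,000 = $76,000 → $76,000.
Binding constraint: loan-to-value.

$76,000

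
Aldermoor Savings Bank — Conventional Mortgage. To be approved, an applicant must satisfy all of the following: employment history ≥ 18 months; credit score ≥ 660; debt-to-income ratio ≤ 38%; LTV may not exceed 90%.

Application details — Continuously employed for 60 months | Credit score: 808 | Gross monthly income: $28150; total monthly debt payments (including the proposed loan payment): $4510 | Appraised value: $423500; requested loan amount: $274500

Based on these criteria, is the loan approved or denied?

Approved

Employment 60 ≥ 18 months
Credit score 808 ≥ 660 (meets)
DTI = 4,510/28,150 = 16% ≤ 38%
Loan-to-value = 274,500/423,500 = 64.8% — pass (90% max)
All criteria satisfied.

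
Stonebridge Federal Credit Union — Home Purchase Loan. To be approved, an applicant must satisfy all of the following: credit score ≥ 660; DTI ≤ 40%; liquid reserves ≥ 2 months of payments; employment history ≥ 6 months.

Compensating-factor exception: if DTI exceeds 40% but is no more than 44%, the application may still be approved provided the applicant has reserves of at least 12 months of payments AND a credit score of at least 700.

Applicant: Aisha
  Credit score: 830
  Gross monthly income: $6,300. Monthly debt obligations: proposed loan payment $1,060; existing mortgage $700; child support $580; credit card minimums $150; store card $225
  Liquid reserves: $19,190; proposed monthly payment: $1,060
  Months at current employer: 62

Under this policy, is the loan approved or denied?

Credit score 830 ≥ 660 (meets base)
Total debts = (1,060 + 700 + 580 + 150 + 225) = 2,715. DTI = 2,715/6,300 = 43.1% > 40% — standard DTI limit exceeded.
Reserves: 19,190 ÷ 1,060 = 18.1 months (meets 2-month minimum)
Employment 62 ≥ 6 months
43.1% falls in the override range (40%–44%), so the compensating-factor test applies.
Override check — reserves: 18.1 mo (ok); score: 830 (ok).
Both override conditions satisfied; DTI exception granted.

Approved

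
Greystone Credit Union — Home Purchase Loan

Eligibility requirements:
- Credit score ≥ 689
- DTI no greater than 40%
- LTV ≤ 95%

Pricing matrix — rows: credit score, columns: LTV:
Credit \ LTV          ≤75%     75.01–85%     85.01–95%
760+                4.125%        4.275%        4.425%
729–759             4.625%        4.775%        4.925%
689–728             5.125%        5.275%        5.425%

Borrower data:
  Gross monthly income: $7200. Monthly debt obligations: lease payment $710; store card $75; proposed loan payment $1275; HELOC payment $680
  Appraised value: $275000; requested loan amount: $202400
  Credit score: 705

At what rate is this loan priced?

5.125%

Credit score 705 ≥ 689; Total monthly debts = (710 + 75 + 1,275 + 680) = 2,740. DTI: 2,740 ÷ 7,200 = 38.1%, within the 40% cap
LTV = 202,400/275,000 = 73.6% ≤ 95%
Score 705 is in the 689–728 band; LTV 73.6% is in the ≤75% band → 5.125%.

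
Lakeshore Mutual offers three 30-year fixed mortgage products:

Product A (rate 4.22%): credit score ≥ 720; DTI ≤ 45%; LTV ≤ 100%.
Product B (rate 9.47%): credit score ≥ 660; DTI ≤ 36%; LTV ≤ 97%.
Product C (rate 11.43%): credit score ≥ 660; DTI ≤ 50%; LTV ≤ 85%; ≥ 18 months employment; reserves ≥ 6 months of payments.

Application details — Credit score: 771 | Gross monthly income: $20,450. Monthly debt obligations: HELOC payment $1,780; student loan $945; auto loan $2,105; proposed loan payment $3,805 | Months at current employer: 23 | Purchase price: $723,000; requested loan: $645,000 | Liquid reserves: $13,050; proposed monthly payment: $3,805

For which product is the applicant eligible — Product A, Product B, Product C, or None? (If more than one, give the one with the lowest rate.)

Product A

Total debts = (1,780 + 945 + 2,105 + 3,805) = 8,635; DTI = 8,635/20,450 = 42.2%.
LTV = 645,000/723,000 = 89.2%.
Reserves = 13,050/3,805 = 3.4 months.
Product A: score 771 ≥ 720; DTI 42.2% ≤ 45%; LTV 89.2% ≤ 100% → qualifies.
Product B: score 771 ≥ 660; DTI 42.2% > 36%; LTV 89.2% ≤ 97% → does not qualify.
Product C: score 771 ≥ 660; DTI 42.2% ≤ 50%; LTV 89.2% > 85%; employment 23 ≥ 18 mo; reserves 3.4 < 6 mo → does not qualify.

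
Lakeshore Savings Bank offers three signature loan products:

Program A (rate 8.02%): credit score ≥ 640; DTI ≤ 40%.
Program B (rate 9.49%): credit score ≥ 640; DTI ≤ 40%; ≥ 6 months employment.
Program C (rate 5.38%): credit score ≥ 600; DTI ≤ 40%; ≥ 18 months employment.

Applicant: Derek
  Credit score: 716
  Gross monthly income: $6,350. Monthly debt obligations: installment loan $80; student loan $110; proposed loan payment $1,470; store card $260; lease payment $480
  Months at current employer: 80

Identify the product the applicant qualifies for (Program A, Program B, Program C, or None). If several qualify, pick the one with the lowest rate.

Program C

Total debts = (80 + 110 + 1,470 + 260 + 480) = 2,400; DTI = 2,400/6,350 = 37.8%.
Program A: score 716 ≥ 640; DTI 37.8% ≤ 40% → qualifies.
Program B: score 716 ≥ 640; DTI 37.8% ≤ 40%; employment 80 ≥ 6 mo → qualifies.
Program C: score 716 ≥ 600; DTI 37.8% ≤ 40%; employment 80 ≥ 18 mo → qualifies.
Qualifying: Program A, Program B, Program C. Lowest rate is 5.38% → Program C.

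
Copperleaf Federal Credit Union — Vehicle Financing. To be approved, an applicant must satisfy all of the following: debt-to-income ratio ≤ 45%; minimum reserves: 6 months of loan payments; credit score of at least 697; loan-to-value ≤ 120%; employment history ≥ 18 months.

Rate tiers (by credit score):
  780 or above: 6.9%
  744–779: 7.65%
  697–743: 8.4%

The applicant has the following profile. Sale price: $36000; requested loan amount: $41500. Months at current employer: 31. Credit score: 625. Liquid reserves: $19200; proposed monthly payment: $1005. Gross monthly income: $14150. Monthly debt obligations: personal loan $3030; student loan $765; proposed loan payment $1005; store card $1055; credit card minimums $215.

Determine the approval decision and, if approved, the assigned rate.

Denied

Credit score 625 < 697 (below minimum)
LTV = 41,500/36,000 = 115.3% ≤ 120%
Reserves = 19,200/1,005 = 19.1 months ≥ 6
Total monthly debts = (3,030 + 765 + 1,005 + 1,055 + 215) = 6,070. Debt-to-income = 6,070/14,150 = 42.9% — meets 45% limit
Employment 31 ≥ 18 months
Not all requirements met → denied.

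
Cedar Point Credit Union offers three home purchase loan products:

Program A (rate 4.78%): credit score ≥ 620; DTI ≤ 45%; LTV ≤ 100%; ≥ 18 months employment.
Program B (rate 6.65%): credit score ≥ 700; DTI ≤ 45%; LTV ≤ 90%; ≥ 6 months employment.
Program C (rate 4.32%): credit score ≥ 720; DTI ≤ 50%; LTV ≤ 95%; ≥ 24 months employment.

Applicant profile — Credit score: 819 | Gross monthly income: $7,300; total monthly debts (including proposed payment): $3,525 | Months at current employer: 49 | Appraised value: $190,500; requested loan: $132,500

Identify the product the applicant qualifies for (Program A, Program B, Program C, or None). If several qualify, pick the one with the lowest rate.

DTI = 3,525/7,300 = 48.3%.
LTV = 132,500/190,500 = 69.6%.
Program A: score 819 ≥ 620; DTI 48.3% > 45%; LTV 69.6% ≤ 100%; employment 49 ≥ 18 mo → does not qualify.
Program B: score 819 ≥ 700; DTI 48.3% > 45%; LTV 69.6% ≤ 90%; employment 49 ≥ 6 mo → does not qualify.
Program C: score 819 ≥ 720; DTI 48.3% ≤ 50%; LTV 69.6% ≤ 95%; employment 49 ≥ 24 mo → qualifies.

Program C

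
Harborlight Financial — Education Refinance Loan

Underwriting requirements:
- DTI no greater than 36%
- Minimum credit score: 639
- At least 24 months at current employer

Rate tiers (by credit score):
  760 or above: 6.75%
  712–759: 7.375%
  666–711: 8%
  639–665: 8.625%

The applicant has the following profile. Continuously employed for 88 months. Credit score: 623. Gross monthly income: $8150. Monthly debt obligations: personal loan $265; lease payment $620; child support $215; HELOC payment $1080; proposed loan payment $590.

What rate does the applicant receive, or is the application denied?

Credit score 623 < 639 (below minimum)
Employment 88 ≥ 24 months
Total monthly debts = (265 + 620 + 215 + 1,080 + 590) = 2,770. DTI = 2,770/8,150 = 34% ≤ 36%
Not all requirements met → denied.

Denied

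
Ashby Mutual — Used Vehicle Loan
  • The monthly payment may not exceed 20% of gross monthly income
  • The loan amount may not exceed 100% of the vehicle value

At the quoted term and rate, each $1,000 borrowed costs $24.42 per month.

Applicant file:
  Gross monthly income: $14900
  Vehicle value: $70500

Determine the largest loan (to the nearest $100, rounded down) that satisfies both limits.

Payment cap: 20% × $14,900 = $2,980/month.
At $24.42 per $1,000, that supports 2,980/24.42 × 1,000 ≈ $122,031 → $122,000.
LTV cap: 100% × $70,500 = $70,500 → $70,500.
Binding constraint: loan-to-value.

$70,500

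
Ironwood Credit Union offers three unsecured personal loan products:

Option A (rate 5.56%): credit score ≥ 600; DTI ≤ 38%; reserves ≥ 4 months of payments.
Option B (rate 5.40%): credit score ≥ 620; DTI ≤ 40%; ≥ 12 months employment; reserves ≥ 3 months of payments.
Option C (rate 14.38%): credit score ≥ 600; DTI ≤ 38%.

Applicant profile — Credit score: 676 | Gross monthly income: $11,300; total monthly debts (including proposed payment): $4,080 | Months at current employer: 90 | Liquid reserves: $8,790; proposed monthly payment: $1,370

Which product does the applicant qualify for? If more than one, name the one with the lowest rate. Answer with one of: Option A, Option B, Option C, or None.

DTI = 4,080/11,300 = 36.1%.
Reserves = 8,790/1,370 = 6.4 months.
Option A: score 676 ≥ 600; DTI 36.1% ≤ 38%; reserves 6.4 ≥ 4 mo → qualifies.
Option B: score 676 ≥ 620; DTI 36.1% ≤ 40%; employment 90 ≥ 12 mo; reserves 6.4 ≥ 3 mo → qualifies.
Option C: score 676 ≥ 600; DTI 36.1% ≤ 38% → qualifies.
Qualifying: Option A, Option B, Option C. Lowest rate is 5.40% → Option B.

Option B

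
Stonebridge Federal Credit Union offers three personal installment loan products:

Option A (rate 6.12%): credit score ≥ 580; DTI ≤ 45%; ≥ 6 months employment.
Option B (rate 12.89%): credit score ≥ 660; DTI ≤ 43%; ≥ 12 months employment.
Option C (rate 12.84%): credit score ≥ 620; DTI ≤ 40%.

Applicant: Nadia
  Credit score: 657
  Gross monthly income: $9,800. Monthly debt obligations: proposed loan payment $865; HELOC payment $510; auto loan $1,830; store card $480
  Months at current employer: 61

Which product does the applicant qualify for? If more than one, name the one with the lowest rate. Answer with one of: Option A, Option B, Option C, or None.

Total debts = (865 + 510 + 1,830 + 480) = 3,685; DTI = 3,685/9,800 = 37.6%.
Option A: score 657 ≥ 580; DTI 37.6% ≤ 45%; employment 61 ≥ 6 mo → qualifies.
Option B: score 657 < 660; DTI 37.6% ≤ 43%; employment 61 ≥ 12 mo → does not qualify.
Option C: score 657 ≥ 620; DTI 37.6% ≤ 40% → qualifies.
Qualifying: Option A, Option C. Lowest rate is 6.12% → Option A.

Option A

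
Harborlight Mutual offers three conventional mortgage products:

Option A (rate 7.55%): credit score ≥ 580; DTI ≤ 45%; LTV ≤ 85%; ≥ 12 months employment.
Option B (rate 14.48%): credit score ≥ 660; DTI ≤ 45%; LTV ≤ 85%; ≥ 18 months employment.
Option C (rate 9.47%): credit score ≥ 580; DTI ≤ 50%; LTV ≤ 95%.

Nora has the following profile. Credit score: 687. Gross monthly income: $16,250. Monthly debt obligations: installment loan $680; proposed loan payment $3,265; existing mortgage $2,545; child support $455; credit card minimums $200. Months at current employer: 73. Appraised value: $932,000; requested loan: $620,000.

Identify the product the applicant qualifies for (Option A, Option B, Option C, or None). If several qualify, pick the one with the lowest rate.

Option A

Total debts = (680 + 3,265 + 2,545 + 455 + 200) = 7,145; DTI = 7,145/16,250 = 44%.
LTV = 620,000/932,000 = 66.5%.
Option A: score 687 ≥ 580; DTI 44% ≤ 45%; LTV 66.5% ≤ 85%; employment 73 ≥ 12 mo → qualifies.
Option B: score 687 ≥ 660; DTI 44% ≤ 45%; LTV 66.5% ≤ 85%; employment 73 ≥ 18 mo → qualifies.
Option C: score 687 ≥ 580; DTI 44% ≤ 50%; LTV 66.5% ≤ 95% → qualifies.
Qualifying: Option A, Option B, Option C. Lowest rate is 7.55% → Option A.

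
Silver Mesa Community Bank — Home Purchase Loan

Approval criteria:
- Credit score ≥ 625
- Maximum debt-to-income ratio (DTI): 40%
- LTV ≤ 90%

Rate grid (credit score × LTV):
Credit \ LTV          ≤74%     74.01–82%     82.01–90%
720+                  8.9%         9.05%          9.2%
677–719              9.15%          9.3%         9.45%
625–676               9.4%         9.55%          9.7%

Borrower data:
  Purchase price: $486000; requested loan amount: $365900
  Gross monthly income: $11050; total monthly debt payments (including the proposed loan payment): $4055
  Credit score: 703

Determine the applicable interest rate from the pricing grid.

Credit score 703 ≥ 625; DTI: 4,055 ÷ 11,050 = 36.7%, within the 40% cap
LTV = 365,900/486,000 = 75.3% ≤ 90%
Score 703 is in the 677–719 band; LTV 75.3% is in the 74.01–82% band → 9.3%.

9.3%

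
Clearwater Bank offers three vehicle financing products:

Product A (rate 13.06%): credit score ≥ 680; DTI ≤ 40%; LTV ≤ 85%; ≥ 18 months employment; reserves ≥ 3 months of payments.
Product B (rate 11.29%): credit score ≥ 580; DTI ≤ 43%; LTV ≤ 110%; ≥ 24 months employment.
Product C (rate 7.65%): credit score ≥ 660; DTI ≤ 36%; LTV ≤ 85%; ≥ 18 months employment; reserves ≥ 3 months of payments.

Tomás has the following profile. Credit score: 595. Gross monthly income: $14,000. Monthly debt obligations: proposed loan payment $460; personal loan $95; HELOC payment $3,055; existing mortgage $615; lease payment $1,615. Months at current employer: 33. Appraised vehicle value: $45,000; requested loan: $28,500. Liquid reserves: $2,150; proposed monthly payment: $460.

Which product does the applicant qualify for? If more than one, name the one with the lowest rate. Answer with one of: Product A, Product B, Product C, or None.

Product B

Total debts = (460 + 95 + 3,055 + 615 + 1,615) = 5,840; DTI = 5,840/14,000 = 41.7%.
LTV = 28,500/45,000 = 63.3%.
Reserves = 2,150/460 = 4.7 months.
Product A: score 595 < 680; DTI 41.7% > 40%; LTV 63.3% ≤ 85%; employment 33 ≥ 18 mo; reserves 4.7 ≥ 3 mo → does not qualify.
Product B: score 595 ≥ 580; DTI 41.7% ≤ 43%; LTV 63.3% ≤ 110%; employment 33 ≥ 24 mo → qualifies.
Product C: score 595 < 660; DTI 41.7% > 36%; LTV 63.3% ≤ 85%; employment 33 ≥ 18 mo; reserves 4.7 ≥ 3 mo → does not qualify.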